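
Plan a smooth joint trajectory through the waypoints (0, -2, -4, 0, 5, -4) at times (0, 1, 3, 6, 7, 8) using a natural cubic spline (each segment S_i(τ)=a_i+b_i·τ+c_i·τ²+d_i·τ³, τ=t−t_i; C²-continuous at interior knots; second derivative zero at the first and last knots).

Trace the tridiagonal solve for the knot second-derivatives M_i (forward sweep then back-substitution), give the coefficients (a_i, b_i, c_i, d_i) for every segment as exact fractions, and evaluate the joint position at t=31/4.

  seg 0: a=0 b=-1253/570 c=0 d=113/570
  seg 1: a=-2 b=-457/285 c=113/190 d=-167/1140
  seg 2: a=-4 b=-56/57 c=-27/95 d=301/855
  seg 3: a=0 b=1943/285 c=274/95 d=-268/57
  seg 4: a=5 b=-433/285 c=-1066/95 d=1066/285
S(31/4) = -531/608

Δ: Δ0=-2, Δ1=-1, Δ2=4/3, Δ3=5, Δ4=-9
row 1: diag=6, rhs=6; c'=1/3, d'=1
row 2: denom=10−2·1/3=28/3; d'=(14−2·1)/(28/3)=9/7
row 3: denom=8−3·9/28=197/28; d'=(22−3·9/7)/(197/28)=508/197
row 4: denom=4−1·28/197=760/197; d'=(-84−1·508/197)/(760/197)=-2132/95
back: M4=-2132/95
back: M3=508/197−28/197·-2132/95=548/95
back: M2=9/7−9/28·548/95=-54/95
back: M1=1−1/3·-54/95=113/95
M: M0=0, M1=113/95, M2=-54/95, M3=548/95, M4=-2132/95, M5=0
seg 0: a=0, c=M0/2=0, d=(M1−M0)/(6·1)=113/570, b=Δ0−h0·(2M0+M1)/6=-1253/570
seg 1: a=-2, c=M1/2=113/190, d=(M2−M1)/(6·2)=-167/1140, b=Δ1−h1·(2M1+M2)/6=-457/285
seg 2: a=-4, c=M2/2=-27/95, d=(M3−M2)/(6·3)=301/855, b=Δ2−h2·(2M2+M3)/6=-56/57
seg 3: a=0, c=M3/2=274/95, d=(M4−M3)/(6·1)=-268/57, b=Δ3−h3·(2M3+M4)/6=1943/285
seg 4: a=5, c=M4/2=-1066/95, d=(M5−M4)/(6·1)=1066/285, b=Δ4−h4·(2M4+M5)/6=-433/285
t_q=31/4 → seg 4, τ=3/4; S=5+-433/285·τ+-1066/95·τ²+1066/285·τ³=-531/608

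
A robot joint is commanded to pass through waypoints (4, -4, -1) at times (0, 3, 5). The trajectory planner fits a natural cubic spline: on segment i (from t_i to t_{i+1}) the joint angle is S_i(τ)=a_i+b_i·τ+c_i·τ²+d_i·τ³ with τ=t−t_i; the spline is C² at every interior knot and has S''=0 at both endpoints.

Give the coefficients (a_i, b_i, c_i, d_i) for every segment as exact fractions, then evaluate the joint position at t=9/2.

  seg 0: a=4 b=-47/12 c=0 d=5/36
  seg 1: a=-4 b=-1/6 c=5/4 d=-5/24
S(9/2) = -137/64

Δ: Δ0=-8/3, Δ1=3/2
row 1: diag=10, rhs=25; c'=1/5, d'=5/2
back: M1=5/2
M: M0=0, M1=5/2, M2=0
seg 0: a=4, c=M0/2=0, d=(M1−M0)/(6·3)=5/36, b=Δ0−h0·(2M0+M1)/6=-47/12
seg 1: a=-4, c=M1/2=5/4, d=(M2−M1)/(6·2)=-5/24, b=Δ1−h1·(2M1+M2)/6=-1/6
t_q=9/2 → seg 1, τ=3/2; S=-4+-1/6·τ+5/4·τ²+-5/24·τ³=-137/64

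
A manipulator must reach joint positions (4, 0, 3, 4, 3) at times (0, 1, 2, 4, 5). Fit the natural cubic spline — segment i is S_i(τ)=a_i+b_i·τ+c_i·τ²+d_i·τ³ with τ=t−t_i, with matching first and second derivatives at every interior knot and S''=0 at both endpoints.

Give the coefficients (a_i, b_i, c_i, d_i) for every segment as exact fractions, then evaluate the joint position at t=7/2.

Δ: Δ0=-4, Δ1=3, Δ2=1/2, Δ3=-1
row 1: diag=4, rhs=42; c'=1/4, d'=21/2
row 2: denom=6−1·1/4=23/4; d'=(-15−1·21/2)/(23/4)=-102/23
row 3: denom=6−2·8/23=122/23; d'=(-9−2·-102/23)/(122/23)=-3/122
back: M3=-3/122
back: M2=-102/23−8/23·-3/122=-270/61
back: M1=21/2−1/4·-270/61=708/61
M: M0=0, M1=708/61, M2=-270/61, M3=-3/122, M4=0
seg 0: a=4, c=M0/2=0, d=(M1−M0)/(6·1)=118/61, b=Δ0−h0·(2M0+M1)/6=-362/61
seg 1: a=0, c=M1/2=354/61, d=(M2−M1)/(6·1)=-163/61, b=Δ1−h1·(2M1+M2)/6=-8/61
seg 2: a=3, c=M2/2=-135/61, d=(M3−M2)/(6·2)=179/488, b=Δ2−h2·(2M2+M3)/6=211/61
seg 3: a=4, c=M3/2=-3/244, d=(M4−M3)/(6·1)=1/244, b=Δ3−h3·(2M3+M4)/6=-121/122
t_q=7/2 → seg 2, τ=3/2; S=3+211/61·τ+-135/61·τ²+179/488·τ³=17361/3904

  seg 0: a=4 b=-362/61 c=0 d=118/61
  seg 1: a=0 b=-8/61 c=354/61 d=-163/61
  seg 2: a=3 b=211/61 c=-135/61 d=179/488
  seg 3: a=4 b=-121/122 c=-3/244 d=1/244
S(7/2) = 17361/3904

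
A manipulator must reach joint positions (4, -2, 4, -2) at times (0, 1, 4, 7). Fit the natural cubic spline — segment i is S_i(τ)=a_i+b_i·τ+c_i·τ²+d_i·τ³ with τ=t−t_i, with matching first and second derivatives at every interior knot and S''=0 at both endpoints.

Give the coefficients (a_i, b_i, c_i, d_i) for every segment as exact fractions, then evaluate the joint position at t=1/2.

Δ: Δ0=-6, Δ1=2, Δ2=-2
row 1: diag=8, rhs=48; c'=3/8, d'=6
row 2: denom=12−3·3/8=87/8; d'=(-24−3·6)/(87/8)=-112/29
back: M2=-112/29
back: M1=6−3/8·-112/29=216/29
M: M0=0, M1=216/29, M2=-112/29, M3=0
seg 0: a=4, c=M0/2=0, d=(M1−M0)/(6·1)=36/29, b=Δ0−h0·(2M0+M1)/6=-210/29
seg 1: a=-2, c=M1/2=108/29, d=(M2−M1)/(6·3)=-164/261, b=Δ1−h1·(2M1+M2)/6=-102/29
seg 2: a=4, c=M2/2=-56/29, d=(M3−M2)/(6·3)=56/261, b=Δ2−h2·(2M2+M3)/6=54/29
t_q=1/2 → seg 0, τ=1/2; S=4+-210/29·τ+0·τ²+36/29·τ³=31/58

  seg 0: a=4 b=-210/29 c=0 d=36/29
  seg 1: a=-2 b=-102/29 c=108/29 d=-164/261
  seg 2: a=4 b=54/29 c=-56/29 d=56/261
S(1/2) = 31/58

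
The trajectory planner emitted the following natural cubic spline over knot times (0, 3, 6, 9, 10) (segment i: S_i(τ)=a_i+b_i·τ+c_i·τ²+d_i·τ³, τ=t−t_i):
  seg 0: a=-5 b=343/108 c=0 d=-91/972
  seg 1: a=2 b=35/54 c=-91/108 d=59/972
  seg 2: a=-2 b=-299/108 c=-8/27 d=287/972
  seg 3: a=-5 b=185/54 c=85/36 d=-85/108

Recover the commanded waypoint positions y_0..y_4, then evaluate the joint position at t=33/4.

y_0 = S_0(0) = a_0 = -5
y_1 = S_1(0) = a_1 = 2
y_2 = S_2(0) = a_2 = -2
y_3 = S_3(0) = a_3 = -5
y_4 = S_3(1) = 0
t_q=33/4 is in segment 2 (τ=9/4); S_2(τ)=-4889/768

y_0=-5 y_1=2 y_2=-2 y_3=-5 y_4=0
S(33/4) = -4889/768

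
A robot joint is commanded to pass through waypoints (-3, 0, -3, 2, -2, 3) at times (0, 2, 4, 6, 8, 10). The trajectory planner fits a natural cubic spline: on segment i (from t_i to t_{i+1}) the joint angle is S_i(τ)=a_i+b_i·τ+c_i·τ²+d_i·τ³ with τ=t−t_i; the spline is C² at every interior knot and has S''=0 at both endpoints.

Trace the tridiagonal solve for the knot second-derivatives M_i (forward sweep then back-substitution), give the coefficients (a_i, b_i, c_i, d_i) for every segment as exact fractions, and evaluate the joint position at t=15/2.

  seg 0: a=-3 b=564/209 c=0 d=-501/1672
  seg 1: a=0 b=-375/418 c=-1503/836 d=1251/1672
  seg 2: a=-3 b=186/209 c=1125/418 d=-83/88
  seg 3: a=2 b=141/418 c=-2481/836 d=188/209
  seg 4: a=-2 b=-309/418 c=2031/836 d=-677/1672
S(15/2) = -3797/3344

Δ: Δ0=3/2, Δ1=-3/2, Δ2=5/2, Δ3=-2, Δ4=5/2
row 1: diag=8, rhs=-18; c'=1/4, d'=-9/4
row 2: denom=8−2·1/4=15/2; d'=(24−2·-9/4)/(15/2)=19/5
row 3: denom=8−2·4/15=112/15; d'=(-27−2·19/5)/(112/15)=-519/112
row 4: denom=8−2·15/56=209/28; d'=(27−2·-519/112)/(209/28)=2031/418
back: M4=2031/418
back: M3=-519/112−15/56·2031/418=-2481/418
back: M2=19/5−4/15·-2481/418=1125/209
back: M1=-9/4−1/4·1125/209=-1503/418
M: M0=0, M1=-1503/418, M2=1125/209, M3=-2481/418, M4=2031/418, M5=0
seg 0: a=-3, c=M0/2=0, d=(M1−M0)/(6·2)=-501/1672, b=Δ0−h0·(2M0+M1)/6=564/209
seg 1: a=0, c=M1/2=-1503/836, d=(M2−M1)/(6·2)=1251/1672, b=Δ1−h1·(2M1+M2)/6=-375/418
seg 2: a=-3, c=M2/2=1125/418, d=(M3−M2)/(6·2)=-83/88, b=Δ2−h2·(2M2+M3)/6=186/209
seg 3: a=2, c=M3/2=-2481/836, d=(M4−M3)/(6·2)=188/209, b=Δ3−h3·(2M3+M4)/6=141/418
seg 4: a=-2, c=M4/2=2031/836, d=(M5−M4)/(6·2)=-677/1672, b=Δ4−h4·(2M4+M5)/6=-309/418
t_q=15/2 → seg 3, τ=3/2; S=2+141/418·τ+-2481/836·τ²+188/209·τ³=-3797/3344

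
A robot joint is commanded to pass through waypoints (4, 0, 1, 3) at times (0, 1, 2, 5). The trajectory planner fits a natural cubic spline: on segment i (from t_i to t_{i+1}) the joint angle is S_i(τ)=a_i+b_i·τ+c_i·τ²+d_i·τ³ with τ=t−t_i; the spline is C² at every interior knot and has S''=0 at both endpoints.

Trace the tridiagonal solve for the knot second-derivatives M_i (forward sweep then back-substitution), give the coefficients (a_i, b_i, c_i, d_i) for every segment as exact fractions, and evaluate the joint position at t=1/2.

  seg 0: a=4 b=-493/93 c=0 d=121/93
  seg 1: a=0 b=-130/93 c=121/31 d=-140/93
  seg 2: a=1 b=176/93 c=-19/31 d=19/279
S(1/2) = 375/248

Δ: Δ0=-4, Δ1=1, Δ2=2/3
row 1: diag=4, rhs=30; c'=1/4, d'=15/2
row 2: denom=8−1·1/4=31/4; d'=(-2−1·15/2)/(31/4)=-38/31
back: M2=-38/31
back: M1=15/2−1/4·-38/31=242/31
M: M0=0, M1=242/31, M2=-38/31, M3=0
seg 0: a=4, c=M0/2=0, d=(M1−M0)/(6·1)=121/93, b=Δ0−h0·(2M0+M1)/6=-493/93
seg 1: a=0, c=M1/2=121/31, d=(M2−M1)/(6·1)=-140/93, b=Δ1−h1·(2M1+M2)/6=-130/93
seg 2: a=1, c=M2/2=-19/31, d=(M3−M2)/(6·3)=19/279, b=Δ2−h2·(2M2+M3)/6=176/93
t_q=1/2 → seg 0, τ=1/2; S=4+-493/93·τ+0·τ²+121/93·τ³=375/248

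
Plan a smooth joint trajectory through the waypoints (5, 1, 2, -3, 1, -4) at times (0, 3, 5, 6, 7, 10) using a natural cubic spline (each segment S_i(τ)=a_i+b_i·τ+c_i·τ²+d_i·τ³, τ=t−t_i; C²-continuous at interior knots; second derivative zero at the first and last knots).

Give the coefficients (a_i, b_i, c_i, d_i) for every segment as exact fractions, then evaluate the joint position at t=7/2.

  seg 0: a=5 b=-1169/414 c=0 d=617/3726
  seg 1: a=1 b=341/207 c=617/414 d=-1709/1656
  seg 2: a=2 b=-659/138 c=-3893/828 d=3707/828
  seg 3: a=-3 b=-619/828 c=1807/207 d=-1099/276
  seg 4: a=1 b=1973/414 c=-2663/828 d=2663/7452
S(7/2) = 3043/1472

Δ: Δ0=-4/3, Δ1=1/2, Δ2=-5, Δ3=4, Δ4=-5/3
row 1: diag=10, rhs=11; c'=1/5, d'=11/10
row 2: denom=6−2·1/5=28/5; d'=(-33−2·11/10)/(28/5)=-44/7
row 3: denom=4−1·5/28=107/28; d'=(54−1·-44/7)/(107/28)=1688/107
row 4: denom=8−1·28/107=828/107; d'=(-34−1·1688/107)/(828/107)=-2663/414
back: M4=-2663/414
back: M3=1688/107−28/107·-2663/414=3614/207
back: M2=-44/7−5/28·3614/207=-3893/414
back: M1=11/10−1/5·-3893/414=617/207
M: M0=0, M1=617/207, M2=-3893/414, M3=3614/207, M4=-2663/414, M5=0
seg 0: a=5, c=M0/2=0, d=(M1−M0)/(6·3)=617/3726, b=Δ0−h0·(2M0+M1)/6=-1169/414
seg 1: a=1, c=M1/2=617/414, d=(M2−M1)/(6·2)=-1709/1656, b=Δ1−h1·(2M1+M2)/6=341/207
seg 2: a=2, c=M2/2=-3893/828, d=(M3−M2)/(6·1)=3707/828, b=Δ2−h2·(2M2+M3)/6=-659/138
seg 3: a=-3, c=M3/2=1807/207, d=(M4−M3)/(6·1)=-1099/276, b=Δ3−h3·(2M3+M4)/6=-619/828
seg 4: a=1, c=M4/2=-2663/828, d=(M5−M4)/(6·3)=2663/7452, b=Δ4−h4·(2M4+M5)/6=1973/414
t_q=7/2 → seg 1, τ=1/2; S=1+341/207·τ+617/414·τ²+-1709/1656·τ³=3043/1472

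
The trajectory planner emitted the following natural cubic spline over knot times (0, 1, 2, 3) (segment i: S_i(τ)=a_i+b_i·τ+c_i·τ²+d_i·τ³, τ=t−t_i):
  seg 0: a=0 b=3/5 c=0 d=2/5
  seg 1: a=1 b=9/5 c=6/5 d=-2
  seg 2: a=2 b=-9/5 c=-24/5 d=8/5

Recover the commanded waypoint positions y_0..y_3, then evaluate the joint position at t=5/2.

y_0=0 y_1=1 y_2=2 y_3=-3
S(5/2) = 1/10

y_0 = S_0(0) = a_0 = 0
y_1 = S_1(0) = a_1 = 1
y_2 = S_2(0) = a_2 = 2
y_3 = S_2(1) = -3
t_q=5/2 is in segment 2 (τ=1/2); S_2(τ)=1/10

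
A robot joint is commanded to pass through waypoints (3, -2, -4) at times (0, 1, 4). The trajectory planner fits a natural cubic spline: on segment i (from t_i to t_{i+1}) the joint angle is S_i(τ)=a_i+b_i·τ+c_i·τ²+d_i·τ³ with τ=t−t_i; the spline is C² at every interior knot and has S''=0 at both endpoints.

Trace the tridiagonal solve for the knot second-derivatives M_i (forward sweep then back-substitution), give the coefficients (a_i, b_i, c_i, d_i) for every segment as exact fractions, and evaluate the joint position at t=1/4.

  seg 0: a=3 b=-133/24 c=0 d=13/24
  seg 1: a=-2 b=-47/12 c=13/8 d=-13/72
S(1/4) = 831/512

Δ: Δ0=-5, Δ1=-2/3
row 1: diag=8, rhs=26; c'=3/8, d'=13/4
back: M1=13/4
M: M0=0, M1=13/4, M2=0
seg 0: a=3, c=M0/2=0, d=(M1−M0)/(6·1)=13/24, b=Δ0−h0·(2M0+M1)/6=-133/24
seg 1: a=-2, c=M1/2=13/8, d=(M2−M1)/(6·3)=-13/72, b=Δ1−h1·(2M1+M2)/6=-47/12
t_q=1/4 → seg 0, τ=1/4; S=3+-133/24·τ+0·τ²+13/24·τ³=831/512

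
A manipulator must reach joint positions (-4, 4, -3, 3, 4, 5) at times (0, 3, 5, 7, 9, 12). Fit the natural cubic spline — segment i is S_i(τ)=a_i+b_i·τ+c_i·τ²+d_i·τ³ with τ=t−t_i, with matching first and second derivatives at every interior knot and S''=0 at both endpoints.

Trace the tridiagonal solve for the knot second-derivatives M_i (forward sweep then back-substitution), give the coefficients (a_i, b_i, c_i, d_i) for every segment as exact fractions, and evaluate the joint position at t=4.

  seg 0: a=-4 b=1171/224 c=0 d=-1721/6048
  seg 1: a=4 b=-275/112 c=-1721/672 d=685/672
  seg 2: a=-3 b=-157/336 c=2389/672 d=-51/56
  seg 3: a=3 b=949/336 c=-1283/672 d=251/672
  seg 4: a=4 b=-37/112 c=223/672 d=-223/6048
S(4) = 1/336

Δ: Δ0=8/3, Δ1=-7/2, Δ2=3, Δ3=1/2, Δ4=1/3
row 1: diag=10, rhs=-37; c'=1/5, d'=-37/10
row 2: denom=8−2·1/5=38/5; d'=(39−2·-37/10)/(38/5)=116/19
row 3: denom=8−2·5/19=142/19; d'=(-15−2·116/19)/(142/19)=-517/142
row 4: denom=10−2·19/71=672/71; d'=(-1−2·-517/142)/(672/71)=223/336
back: M4=223/336
back: M3=-517/142−19/71·223/336=-1283/336
back: M2=116/19−5/19·-1283/336=2389/336
back: M1=-37/10−1/5·2389/336=-1721/336
M: M0=0, M1=-1721/336, M2=2389/336, M3=-1283/336, M4=223/336, M5=0
seg 0: a=-4, c=M0/2=0, d=(M1−M0)/(6·3)=-1721/6048, b=Δ0−h0·(2M0+M1)/6=1171/224
seg 1: a=4, c=M1/2=-1721/672, d=(M2−M1)/(6·2)=685/672, b=Δ1−h1·(2M1+M2)/6=-275/112
seg 2: a=-3, c=M2/2=2389/672, d=(M3−M2)/(6·2)=-51/56, b=Δ2−h2·(2M2+M3)/6=-157/336
seg 3: a=3, c=M3/2=-1283/672, d=(M4−M3)/(6·2)=251/672, b=Δ3−h3·(2M3+M4)/6=949/336
seg 4: a=4, c=M4/2=223/672, d=(M5−M4)/(6·3)=-223/6048, b=Δ4−h4·(2M4+M5)/6=-37/112
t_q=4 → seg 1, τ=1; S=4+-275/112·τ+-1721/672·τ²+685/672·τ³=1/336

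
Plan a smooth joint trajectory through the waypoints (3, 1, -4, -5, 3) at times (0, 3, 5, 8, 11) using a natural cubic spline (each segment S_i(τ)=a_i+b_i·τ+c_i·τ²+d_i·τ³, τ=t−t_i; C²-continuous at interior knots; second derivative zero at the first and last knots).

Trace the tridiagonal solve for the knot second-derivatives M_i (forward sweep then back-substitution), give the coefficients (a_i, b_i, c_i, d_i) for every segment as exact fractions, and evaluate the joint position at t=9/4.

Δ: Δ0=-2/3, Δ1=-5/2, Δ2=-1/3, Δ3=8/3
row 1: diag=10, rhs=-11; c'=1/5, d'=-11/10
row 2: denom=10−2·1/5=48/5; d'=(13−2·-11/10)/(48/5)=19/12
row 3: denom=12−3·5/16=177/16; d'=(18−3·19/12)/(177/16)=212/177
back: M3=212/177
back: M2=19/12−5/16·212/177=214/177
back: M1=-11/10−1/5·214/177=-475/354
M: M0=0, M1=-475/354, M2=214/177, M3=212/177, M4=0
seg 0: a=3, c=M0/2=0, d=(M1−M0)/(6·3)=-475/6372, b=Δ0−h0·(2M0+M1)/6=1/236
seg 1: a=1, c=M1/2=-475/708, d=(M2−M1)/(6·2)=301/1416, b=Δ1−h1·(2M1+M2)/6=-237/118
seg 2: a=-4, c=M2/2=107/177, d=(M3−M2)/(6·3)=-1/1593, b=Δ2−h2·(2M2+M3)/6=-379/177
seg 3: a=-5, c=M3/2=106/177, d=(M4−M3)/(6·3)=-106/1593, b=Δ3−h3·(2M3+M4)/6=260/177
t_q=9/4 → seg 0, τ=9/4; S=3+1/236·τ+0·τ²+-475/6372·τ³=32631/15104

  seg 0: a=3 b=1/236 c=0 d=-475/6372
  seg 1: a=1 b=-237/118 c=-475/708 d=301/1416
  seg 2: a=-4 b=-379/177 c=107/177 d=-1/1593
  seg 3: a=-5 b=260/177 c=106/177 d=-106/1593
S(9/4) = 32631/15104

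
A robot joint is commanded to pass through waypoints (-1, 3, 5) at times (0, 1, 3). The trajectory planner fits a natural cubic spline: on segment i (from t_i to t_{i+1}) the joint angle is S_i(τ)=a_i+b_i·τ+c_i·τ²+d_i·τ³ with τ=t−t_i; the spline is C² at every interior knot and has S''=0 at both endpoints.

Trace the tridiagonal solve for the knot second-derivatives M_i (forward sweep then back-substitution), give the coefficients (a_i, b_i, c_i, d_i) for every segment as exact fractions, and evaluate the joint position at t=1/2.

Δ: Δ0=4, Δ1=1
row 1: diag=6, rhs=-18; c'=1/3, d'=-3
back: M1=-3
M: M0=0, M1=-3, M2=0
seg 0: a=-1, c=M0/2=0, d=(M1−M0)/(6·1)=-1/2, b=Δ0−h0·(2M0+M1)/6=9/2
seg 1: a=3, c=M1/2=-3/2, d=(M2−M1)/(6·2)=1/4, b=Δ1−h1·(2M1+M2)/6=3
t_q=1/2 → seg 0, τ=1/2; S=-1+9/2·τ+0·τ²+-1/2·τ³=19/16

  seg 0: a=-1 b=9/2 c=0 d=-1/2
  seg 1: a=3 b=3 c=-3/2 d=1/4
S(1/2) = 19/16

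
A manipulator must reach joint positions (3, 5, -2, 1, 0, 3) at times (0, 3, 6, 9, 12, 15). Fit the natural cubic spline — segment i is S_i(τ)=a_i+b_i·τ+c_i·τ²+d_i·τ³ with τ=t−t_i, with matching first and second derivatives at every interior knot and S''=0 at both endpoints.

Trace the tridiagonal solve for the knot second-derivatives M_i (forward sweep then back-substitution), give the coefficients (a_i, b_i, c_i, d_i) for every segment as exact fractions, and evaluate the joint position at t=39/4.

  seg 0: a=3 b=364/209 c=0 d=-674/5643
  seg 1: a=5 b=-310/209 c=-674/627 d=1489/5643
  seg 2: a=-2 b=-169/209 c=815/627 d=-23/99
  seg 3: a=1 b=150/209 c=-496/627 d=829/5643
  seg 4: a=0 b=-13/209 c=111/209 d=-37/627
S(39/4) = 15453/13376

Δ: Δ0=2/3, Δ1=-7/3, Δ2=1, Δ3=-1/3, Δ4=1
row 1: diag=12, rhs=-18; c'=1/4, d'=-3/2
row 2: denom=12−3·1/4=45/4; d'=(20−3·-3/2)/(45/4)=98/45
row 3: denom=12−3·4/15=56/5; d'=(-8−3·98/45)/(56/5)=-109/84
row 4: denom=12−3·15/56=627/56; d'=(8−3·-109/84)/(627/56)=222/209
back: M4=222/209
back: M3=-109/84−15/56·222/209=-992/627
back: M2=98/45−4/15·-992/627=1630/627
back: M1=-3/2−1/4·1630/627=-1348/627
M: M0=0, M1=-1348/627, M2=1630/627, M3=-992/627, M4=222/209, M5=0
seg 0: a=3, c=M0/2=0, d=(M1−M0)/(6·3)=-674/5643, b=Δ0−h0·(2M0+M1)/6=364/209
seg 1: a=5, c=M1/2=-674/627, d=(M2−M1)/(6·3)=1489/5643, b=Δ1−h1·(2M1+M2)/6=-310/209
seg 2: a=-2, c=M2/2=815/627, d=(M3−M2)/(6·3)=-23/99, b=Δ2−h2·(2M2+M3)/6=-169/209
seg 3: a=1, c=M3/2=-496/627, d=(M4−M3)/(6·3)=829/5643, b=Δ3−h3·(2M3+M4)/6=150/209
seg 4: a=0, c=M4/2=111/209, d=(M5−M4)/(6·3)=-37/627, b=Δ4−h4·(2M4+M5)/6=-13/209
t_q=39/4 → seg 3, τ=3/4; S=1+150/209·τ+-496/627·τ²+829/5643·τ³=15453/13376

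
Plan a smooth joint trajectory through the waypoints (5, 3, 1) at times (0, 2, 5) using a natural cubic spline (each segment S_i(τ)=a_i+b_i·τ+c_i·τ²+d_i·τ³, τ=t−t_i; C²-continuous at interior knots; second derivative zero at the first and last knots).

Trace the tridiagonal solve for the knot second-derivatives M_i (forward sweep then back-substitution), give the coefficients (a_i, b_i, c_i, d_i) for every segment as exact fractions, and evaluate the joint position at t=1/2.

  seg 0: a=5 b=-16/15 c=0 d=1/60
  seg 1: a=3 b=-13/15 c=1/10 d=-1/90
S(1/2) = 143/32

Δ: Δ0=-1, Δ1=-2/3
row 1: diag=10, rhs=2; c'=3/10, d'=1/5
back: M1=1/5
M: M0=0, M1=1/5, M2=0
seg 0: a=5, c=M0/2=0, d=(M1−M0)/(6·2)=1/60, b=Δ0−h0·(2M0+M1)/6=-16/15
seg 1: a=3, c=M1/2=1/10, d=(M2−M1)/(6·3)=-1/90, b=Δ1−h1·(2M1+M2)/6=-13/15
t_q=1/2 → seg 0, τ=1/2; S=5+-16/15·τ+0·τ²+1/60·τ³=143/32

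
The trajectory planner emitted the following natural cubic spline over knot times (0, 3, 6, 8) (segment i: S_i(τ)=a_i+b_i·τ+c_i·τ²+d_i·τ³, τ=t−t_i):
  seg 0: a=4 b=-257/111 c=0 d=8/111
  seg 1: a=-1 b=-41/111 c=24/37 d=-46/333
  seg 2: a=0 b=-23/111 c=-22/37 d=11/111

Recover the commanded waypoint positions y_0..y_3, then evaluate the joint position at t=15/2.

y_0=4 y_1=-1 y_2=0 y_3=-2
S(15/2) = -389/296

y_0 = S_0(0) = a_0 = 4
y_1 = S_1(0) = a_1 = -1
y_2 = S_2(0) = a_2 = 0
y_3 = S_2(2) = -2
t_q=15/2 is in segment 2 (τ=3/2); S_2(τ)=-389/296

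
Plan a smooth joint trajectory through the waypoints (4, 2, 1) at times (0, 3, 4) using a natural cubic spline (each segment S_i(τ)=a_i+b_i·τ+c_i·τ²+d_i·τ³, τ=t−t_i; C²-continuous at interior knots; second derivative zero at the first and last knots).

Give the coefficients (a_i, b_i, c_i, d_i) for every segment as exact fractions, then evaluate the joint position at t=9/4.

  seg 0: a=4 b=-13/24 c=0 d=-1/72
  seg 1: a=2 b=-11/12 c=-1/8 d=1/24
S(9/4) = 1343/512

Δ: Δ0=-2/3, Δ1=-1
row 1: diag=8, rhs=-2; c'=1/8, d'=-1/4
back: M1=-1/4
M: M0=0, M1=-1/4, M2=0
seg 0: a=4, c=M0/2=0, d=(M1−M0)/(6·3)=-1/72, b=Δ0−h0·(2M0+M1)/6=-13/24
seg 1: a=2, c=M1/2=-1/8, d=(M2−M1)/(6·1)=1/24, b=Δ1−h1·(2M1+M2)/6=-11/12
t_q=9/4 → seg 0, τ=9/4; S=4+-13/24·τ+0·τ²+-1/72·τ³=1343/512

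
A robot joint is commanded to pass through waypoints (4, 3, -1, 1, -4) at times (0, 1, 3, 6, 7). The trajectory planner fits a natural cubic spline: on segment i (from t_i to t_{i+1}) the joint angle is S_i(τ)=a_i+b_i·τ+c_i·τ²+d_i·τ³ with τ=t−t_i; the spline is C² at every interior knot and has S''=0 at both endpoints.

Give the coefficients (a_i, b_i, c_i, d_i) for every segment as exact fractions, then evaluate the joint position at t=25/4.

  seg 0: a=4 b=-739/1182 c=0 d=-443/1182
  seg 1: a=3 b=-1034/591 c=-443/394 d=1181/2364
  seg 2: a=-1 b=-149/591 c=369/197 d=-926/1773
  seg 3: a=1 b=-1841/591 c=-557/197 d=557/591
S(25/4) = 747/12608

Δ: Δ0=-1, Δ1=-2, Δ2=2/3, Δ3=-5
row 1: diag=6, rhs=-6; c'=1/3, d'=-1
row 2: denom=10−2·1/3=28/3; d'=(16−2·-1)/(28/3)=27/14
row 3: denom=8−3·9/28=197/28; d'=(-34−3·27/14)/(197/28)=-1114/197
back: M3=-1114/197
back: M2=27/14−9/28·-1114/197=738/197
back: M1=-1−1/3·738/197=-443/197
M: M0=0, M1=-443/197, M2=738/197, M3=-1114/197, M4=0
seg 0: a=4, c=M0/2=0, d=(M1−M0)/(6·1)=-443/1182, b=Δ0−h0·(2M0+M1)/6=-739/1182
seg 1: a=3, c=M1/2=-443/394, d=(M2−M1)/(6·2)=1181/2364, b=Δ1−h1·(2M1+M2)/6=-1034/591
seg 2: a=-1, c=M2/2=369/197, d=(M3−M2)/(6·3)=-926/1773, b=Δ2−h2·(2M2+M3)/6=-149/591
seg 3: a=1, c=M3/2=-557/197, d=(M4−M3)/(6·1)=557/591, b=Δ3−h3·(2M3+M4)/6=-1841/591
t_q=25/4 → seg 3, τ=1/4; S=1+-1841/591·τ+-557/197·τ²+557/591·τ³=747/12608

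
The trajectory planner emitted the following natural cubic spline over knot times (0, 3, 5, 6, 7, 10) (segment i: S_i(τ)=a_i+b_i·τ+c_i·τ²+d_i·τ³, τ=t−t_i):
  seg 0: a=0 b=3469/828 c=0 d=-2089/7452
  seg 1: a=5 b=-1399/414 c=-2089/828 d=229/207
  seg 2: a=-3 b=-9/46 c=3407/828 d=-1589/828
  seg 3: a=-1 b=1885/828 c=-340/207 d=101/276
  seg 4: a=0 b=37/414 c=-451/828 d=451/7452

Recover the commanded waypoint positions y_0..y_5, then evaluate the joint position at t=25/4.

y_0 = S_0(0) = a_0 = 0
y_1 = S_1(0) = a_1 = 5
y_2 = S_2(0) = a_2 = -3
y_3 = S_3(0) = a_3 = -1
y_4 = S_4(0) = a_4 = 0
y_5 = S_4(3) = -3
t_q=25/4 is in segment 3 (τ=1/4); S_3(τ)=-9323/17664

y_0=0 y_1=5 y_2=-3 y_3=-1 y_4=0 y_5=-3
S(25/4) = -9323/17664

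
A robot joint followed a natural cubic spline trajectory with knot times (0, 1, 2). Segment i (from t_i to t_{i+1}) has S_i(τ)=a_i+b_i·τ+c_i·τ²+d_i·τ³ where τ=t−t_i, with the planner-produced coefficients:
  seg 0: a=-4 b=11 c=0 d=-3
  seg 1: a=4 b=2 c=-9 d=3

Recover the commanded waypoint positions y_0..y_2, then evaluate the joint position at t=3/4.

y_0=-4 y_1=4 y_2=0
S(3/4) = 191/64

y_0 = S_0(0) = a_0 = -4
y_1 = S_1(0) = a_1 = 4
y_2 = S_1(1) = 0
t_q=3/4 is in segment 0 (τ=3/4); S_0(τ)=191/64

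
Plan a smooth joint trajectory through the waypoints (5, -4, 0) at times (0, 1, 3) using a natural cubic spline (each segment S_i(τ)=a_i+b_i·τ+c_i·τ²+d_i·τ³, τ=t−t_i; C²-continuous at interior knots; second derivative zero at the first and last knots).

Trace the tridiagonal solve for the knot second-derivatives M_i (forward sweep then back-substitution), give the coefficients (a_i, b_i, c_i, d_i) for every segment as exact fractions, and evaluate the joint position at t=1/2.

  seg 0: a=5 b=-65/6 c=0 d=11/6
  seg 1: a=-4 b=-16/3 c=11/2 d=-11/12
S(1/2) = -3/16

Δ: Δ0=-9, Δ1=2
row 1: diag=6, rhs=66; c'=1/3, d'=11
back: M1=11
M: M0=0, M1=11, M2=0
seg 0: a=5, c=M0/2=0, d=(M1−M0)/(6·1)=11/6, b=Δ0−h0·(2M0+M1)/6=-65/6
seg 1: a=-4, c=M1/2=11/2, d=(M2−M1)/(6·2)=-11/12, b=Δ1−h1·(2M1+M2)/6=-16/3
t_q=1/2 → seg 0, τ=1/2; S=5+-65/6·τ+0·τ²+11/6·τ³=-3/16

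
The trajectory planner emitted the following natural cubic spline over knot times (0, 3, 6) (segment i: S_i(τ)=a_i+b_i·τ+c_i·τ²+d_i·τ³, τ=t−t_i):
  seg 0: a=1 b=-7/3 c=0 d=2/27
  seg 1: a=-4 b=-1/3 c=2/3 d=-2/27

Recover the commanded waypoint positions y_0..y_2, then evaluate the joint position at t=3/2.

y_0 = S_0(0) = a_0 = 1
y_1 = S_1(0) = a_1 = -4
y_2 = S_1(3) = -1
t_q=3/2 is in segment 0 (τ=3/2); S_0(τ)=-9/4

y_0=1 y_1=-4 y_2=-1
S(3/2) = -9/4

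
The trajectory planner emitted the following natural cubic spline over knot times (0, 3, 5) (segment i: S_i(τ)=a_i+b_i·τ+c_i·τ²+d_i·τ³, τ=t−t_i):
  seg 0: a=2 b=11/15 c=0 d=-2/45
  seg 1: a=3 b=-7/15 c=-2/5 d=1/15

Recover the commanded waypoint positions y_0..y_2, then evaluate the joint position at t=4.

y_0=2 y_1=3 y_2=1
S(4) = 11/5

y_0 = S_0(0) = a_0 = 2
y_1 = S_1(0) = a_1 = 3
y_2 = S_1(2) = 1
t_q=4 is in segment 1 (τ=1); S_1(τ)=11/5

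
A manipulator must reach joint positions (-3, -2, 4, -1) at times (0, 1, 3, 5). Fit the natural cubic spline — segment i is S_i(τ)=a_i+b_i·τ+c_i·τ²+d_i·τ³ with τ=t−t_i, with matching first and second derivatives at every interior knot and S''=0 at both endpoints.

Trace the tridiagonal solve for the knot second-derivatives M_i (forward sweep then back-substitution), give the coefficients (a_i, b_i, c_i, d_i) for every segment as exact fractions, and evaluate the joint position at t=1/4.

  seg 0: a=-3 b=17/44 c=0 d=27/44
  seg 1: a=-2 b=49/22 c=81/44 d=-8/11
  seg 2: a=4 b=19/22 c=-111/44 d=37/88
S(1/4) = -8149/2816

Δ: Δ0=1, Δ1=3, Δ2=-5/2
row 1: diag=6, rhs=12; c'=1/3, d'=2
row 2: denom=8−2·1/3=22/3; d'=(-33−2·2)/(22/3)=-111/22
back: M2=-111/22
back: M1=2−1/3·-111/22=81/22
M: M0=0, M1=81/22, M2=-111/22, M3=0
seg 0: a=-3, c=M0/2=0, d=(M1−M0)/(6·1)=27/44, b=Δ0−h0·(2M0+M1)/6=17/44
seg 1: a=-2, c=M1/2=81/44, d=(M2−M1)/(6·2)=-8/11, b=Δ1−h1·(2M1+M2)/6=49/22
seg 2: a=4, c=M2/2=-111/44, d=(M3−M2)/(6·2)=37/88, b=Δ2−h2·(2M2+M3)/6=19/22
t_q=1/4 → seg 0, τ=1/4; S=-3+17/44·τ+0·τ²+27/44·τ³=-8149/2816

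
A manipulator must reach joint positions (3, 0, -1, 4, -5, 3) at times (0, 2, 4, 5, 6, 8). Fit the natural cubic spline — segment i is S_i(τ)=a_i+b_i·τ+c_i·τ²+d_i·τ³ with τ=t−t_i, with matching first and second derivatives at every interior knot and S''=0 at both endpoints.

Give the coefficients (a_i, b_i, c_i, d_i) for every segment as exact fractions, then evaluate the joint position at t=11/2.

Δ: Δ0=-3/2, Δ1=-1/2, Δ2=5, Δ3=-9, Δ4=4
row 1: diag=8, rhs=6; c'=1/4, d'=3/4
row 2: denom=6−2·1/4=11/2; d'=(33−2·3/4)/(11/2)=63/11
row 3: denom=4−1·2/11=42/11; d'=(-84−1·63/11)/(42/11)=-47/2
row 4: denom=6−1·11/42=241/42; d'=(78−1·-47/2)/(241/42)=4263/241
back: M4=4263/241
back: M3=-47/2−11/42·4263/241=-6780/241
back: M2=63/11−2/11·-6780/241=2613/241
back: M1=3/4−1/4·2613/241=-945/482
M: M0=0, M1=-945/482, M2=2613/241, M3=-6780/241, M4=4263/241, M5=0
seg 0: a=3, c=M0/2=0, d=(M1−M0)/(6·2)=-315/1928, b=Δ0−h0·(2M0+M1)/6=-204/241
seg 1: a=0, c=M1/2=-945/964, d=(M2−M1)/(6·2)=2057/1928, b=Δ1−h1·(2M1+M2)/6=-1353/482
seg 2: a=-1, c=M2/2=2613/482, d=(M3−M2)/(6·1)=-3131/482, b=Δ2−h2·(2M2+M3)/6=1464/241
seg 3: a=4, c=M3/2=-3390/241, d=(M4−M3)/(6·1)=3681/482, b=Δ3−h3·(2M3+M4)/6=-1239/482
seg 4: a=-5, c=M4/2=4263/482, d=(M5−M4)/(6·2)=-1421/964, b=Δ4−h4·(2M4+M5)/6=-1878/241
t_q=11/2 → seg 3, τ=1/2; S=4+-1239/482·τ+-3390/241·τ²+3681/482·τ³=589/3856

  seg 0: a=3 b=-204/241 c=0 d=-315/1928
  seg 1: a=0 b=-1353/482 c=-945/964 d=2057/1928
  seg 2: a=-1 b=1464/241 c=2613/482 d=-3131/482
  seg 3: a=4 b=-1239/482 c=-3390/241 d=3681/482
  seg 4: a=-5 b=-1878/241 c=4263/482 d=-1421/964
S(11/2) = 589/3856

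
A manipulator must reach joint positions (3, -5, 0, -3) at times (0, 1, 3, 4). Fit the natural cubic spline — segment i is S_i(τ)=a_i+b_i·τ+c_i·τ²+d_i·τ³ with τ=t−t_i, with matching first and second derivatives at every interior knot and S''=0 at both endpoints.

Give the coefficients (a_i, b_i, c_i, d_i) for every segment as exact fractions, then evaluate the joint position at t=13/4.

  seg 0: a=3 b=-165/16 c=0 d=37/16
  seg 1: a=-5 b=-27/8 c=111/16 d=-2
  seg 2: a=0 b=3/8 c=-81/16 d=27/16
S(13/4) = -201/1024

Δ: Δ0=-8, Δ1=5/2, Δ2=-3
row 1: diag=6, rhs=63; c'=1/3, d'=21/2
row 2: denom=6−2·1/3=16/3; d'=(-33−2·21/2)/(16/3)=-81/8
back: M2=-81/8
back: M1=21/2−1/3·-81/8=111/8
M: M0=0, M1=111/8, M2=-81/8, M3=0
seg 0: a=3, c=M0/2=0, d=(M1−M0)/(6·1)=37/16, b=Δ0−h0·(2M0+M1)/6=-165/16
seg 1: a=-5, c=M1/2=111/16, d=(M2−M1)/(6·2)=-2, b=Δ1−h1·(2M1+M2)/6=-27/8
seg 2: a=0, c=M2/2=-81/16, d=(M3−M2)/(6·1)=27/16, b=Δ2−h2·(2M2+M3)/6=3/8
t_q=13/4 → seg 2, τ=1/4; S=0+3/8·τ+-81/16·τ²+27/16·τ³=-201/1024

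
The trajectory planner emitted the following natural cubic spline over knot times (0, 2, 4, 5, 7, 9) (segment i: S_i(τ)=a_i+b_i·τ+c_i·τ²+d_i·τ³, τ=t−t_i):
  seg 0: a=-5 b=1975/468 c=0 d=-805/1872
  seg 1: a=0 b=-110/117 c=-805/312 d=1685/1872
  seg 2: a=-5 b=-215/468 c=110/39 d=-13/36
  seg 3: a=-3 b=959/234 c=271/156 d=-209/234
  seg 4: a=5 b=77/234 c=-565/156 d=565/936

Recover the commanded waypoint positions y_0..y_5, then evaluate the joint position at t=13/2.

y_0=-5 y_1=0 y_2=-5 y_3=-3 y_4=5 y_5=-4
S(13/2) = 97/24

y_0 = S_0(0) = a_0 = -5
y_1 = S_1(0) = a_1 = 0
y_2 = S_2(0) = a_2 = -5
y_3 = S_3(0) = a_3 = -3
y_4 = S_4(0) = a_4 = 5
y_5 = S_4(2) = -4
t_q=13/2 is in segment 3 (τ=3/2); S_3(τ)=97/24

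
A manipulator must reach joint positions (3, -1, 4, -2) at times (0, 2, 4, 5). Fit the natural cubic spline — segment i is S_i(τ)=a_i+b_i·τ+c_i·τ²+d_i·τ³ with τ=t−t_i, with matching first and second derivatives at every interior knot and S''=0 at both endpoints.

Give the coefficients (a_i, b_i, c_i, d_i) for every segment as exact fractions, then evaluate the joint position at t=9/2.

Δ: Δ0=-2, Δ1=5/2, Δ2=-6
row 1: diag=8, rhs=27; c'=1/4, d'=27/8
row 2: denom=6−2·1/4=11/2; d'=(-51−2·27/8)/(11/2)=-21/2
back: M2=-21/2
back: M1=27/8−1/4·-21/2=6
M: M0=0, M1=6, M2=-21/2, M3=0
seg 0: a=3, c=M0/2=0, d=(M1−M0)/(6·2)=1/2, b=Δ0−h0·(2M0+M1)/6=-4
seg 1: a=-1, c=M1/2=3, d=(M2−M1)/(6·2)=-11/8, b=Δ1−h1·(2M1+M2)/6=2
seg 2: a=4, c=M2/2=-21/4, d=(M3−M2)/(6·1)=7/4, b=Δ2−h2·(2M2+M3)/6=-5/2
t_q=9/2 → seg 2, τ=1/2; S=4+-5/2·τ+-21/4·τ²+7/4·τ³=53/32

  seg 0: a=3 b=-4 c=0 d=1/2
  seg 1: a=-1 b=2 c=3 d=-11/8
  seg 2: a=4 b=-5/2 c=-21/4 d=7/4
S(9/2) = 53/32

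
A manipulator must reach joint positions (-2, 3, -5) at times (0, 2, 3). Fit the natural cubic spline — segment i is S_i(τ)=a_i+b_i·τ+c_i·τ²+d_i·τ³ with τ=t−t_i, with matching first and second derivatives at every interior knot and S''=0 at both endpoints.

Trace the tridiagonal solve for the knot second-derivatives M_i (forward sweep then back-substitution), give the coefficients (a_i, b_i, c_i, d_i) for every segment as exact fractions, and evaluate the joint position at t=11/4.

  seg 0: a=-2 b=6 c=0 d=-7/8
  seg 1: a=3 b=-9/2 c=-21/4 d=7/4
S(11/4) = -663/256

Δ: Δ0=5/2, Δ1=-8
row 1: diag=6, rhs=-63; c'=1/6, d'=-21/2
back: M1=-21/2
M: M0=0, M1=-21/2, M2=0
seg 0: a=-2, c=M0/2=0, d=(M1−M0)/(6·2)=-7/8, b=Δ0−h0·(2M0+M1)/6=6
seg 1: a=3, c=M1/2=-21/4, d=(M2−M1)/(6·1)=7/4, b=Δ1−h1·(2M1+M2)/6=-9/2
t_q=11/4 → seg 1, τ=3/4; S=3+-9/2·τ+-21/4·τ²+7/4·τ³=-663/256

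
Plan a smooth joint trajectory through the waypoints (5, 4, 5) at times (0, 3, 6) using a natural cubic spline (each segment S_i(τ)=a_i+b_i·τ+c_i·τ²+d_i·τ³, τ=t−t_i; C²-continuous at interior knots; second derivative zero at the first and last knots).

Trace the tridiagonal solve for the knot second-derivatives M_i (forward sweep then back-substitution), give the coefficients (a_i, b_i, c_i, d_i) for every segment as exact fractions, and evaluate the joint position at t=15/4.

Δ: Δ0=-1/3, Δ1=1/3
row 1: diag=12, rhs=4; c'=1/4, d'=1/3
back: M1=1/3
M: M0=0, M1=1/3, M2=0
seg 0: a=5, c=M0/2=0, d=(M1−M0)/(6·3)=1/54, b=Δ0−h0·(2M0+M1)/6=-1/2
seg 1: a=4, c=M1/2=1/6, d=(M2−M1)/(6·3)=-1/54, b=Δ1−h1·(2M1+M2)/6=0
t_q=15/4 → seg 1, τ=3/4; S=4+0·τ+1/6·τ²+-1/54·τ³=523/128

  seg 0: a=5 b=-1/2 c=0 d=1/54
  seg 1: a=4 b=0 c=1/6 d=-1/54
S(15/4) = 523/128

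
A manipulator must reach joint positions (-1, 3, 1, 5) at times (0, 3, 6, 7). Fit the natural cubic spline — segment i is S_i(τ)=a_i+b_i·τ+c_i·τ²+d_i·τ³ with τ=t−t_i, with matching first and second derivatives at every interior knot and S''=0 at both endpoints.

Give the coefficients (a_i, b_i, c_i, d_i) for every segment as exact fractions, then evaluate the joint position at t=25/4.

  seg 0: a=-1 b=206/87 c=0 d=-10/87
  seg 1: a=3 b=-64/87 c=-30/29 d=92/261
  seg 2: a=1 b=224/87 c=62/29 d=-62/87
S(25/4) = 1639/928

Δ: Δ0=4/3, Δ1=-2/3, Δ2=4
row 1: diag=12, rhs=-12; c'=1/4, d'=-1
row 2: denom=8−3·1/4=29/4; d'=(28−3·-1)/(29/4)=124/29
back: M2=124/29
back: M1=-1−1/4·124/29=-60/29
M: M0=0, M1=-60/29, M2=124/29, M3=0
seg 0: a=-1, c=M0/2=0, d=(M1−M0)/(6·3)=-10/87, b=Δ0−h0·(2M0+M1)/6=206/87
seg 1: a=3, c=M1/2=-30/29, d=(M2−M1)/(6·3)=92/261, b=Δ1−h1·(2M1+M2)/6=-64/87
seg 2: a=1, c=M2/2=62/29, d=(M3−M2)/(6·1)=-62/87, b=Δ2−h2·(2M2+M3)/6=224/87
t_q=25/4 → seg 2, τ=1/4; S=1+224/87·τ+62/29·τ²+-62/87·τ³=1639/928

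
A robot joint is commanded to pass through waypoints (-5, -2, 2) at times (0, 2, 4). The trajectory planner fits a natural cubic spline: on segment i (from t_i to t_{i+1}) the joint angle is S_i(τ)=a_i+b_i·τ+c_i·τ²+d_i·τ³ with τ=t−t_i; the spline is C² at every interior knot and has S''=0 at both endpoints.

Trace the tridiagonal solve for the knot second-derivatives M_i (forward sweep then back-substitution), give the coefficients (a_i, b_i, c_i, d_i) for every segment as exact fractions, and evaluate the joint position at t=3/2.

  seg 0: a=-5 b=11/8 c=0 d=1/32
  seg 1: a=-2 b=7/4 c=3/16 d=-1/32
S(3/2) = -725/256

Δ: Δ0=3/2, Δ1=2
row 1: diag=8, rhs=3; c'=1/4, d'=3/8
back: M1=3/8
M: M0=0, M1=3/8, M2=0
seg 0: a=-5, c=M0/2=0, d=(M1−M0)/(6·2)=1/32, b=Δ0−h0·(2M0+M1)/6=11/8
seg 1: a=-2, c=M1/2=3/16, d=(M2−M1)/(6·2)=-1/32, b=Δ1−h1·(2M1+M2)/6=7/4
t_q=3/2 → seg 0, τ=3/2; S=-5+11/8·τ+0·τ²+1/32·τ³=-725/256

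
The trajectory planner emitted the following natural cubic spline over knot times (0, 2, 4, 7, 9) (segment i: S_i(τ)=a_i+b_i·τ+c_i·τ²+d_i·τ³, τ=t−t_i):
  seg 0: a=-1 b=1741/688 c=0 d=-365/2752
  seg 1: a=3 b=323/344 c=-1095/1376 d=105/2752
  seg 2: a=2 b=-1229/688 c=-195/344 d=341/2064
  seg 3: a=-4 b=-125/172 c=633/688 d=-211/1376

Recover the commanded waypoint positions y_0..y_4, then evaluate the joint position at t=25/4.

y_0 = S_0(0) = a_0 = -1
y_1 = S_1(0) = a_1 = 3
y_2 = S_2(0) = a_2 = 2
y_3 = S_3(0) = a_3 = -4
y_4 = S_3(2) = -3
t_q=25/4 is in segment 2 (τ=9/4); S_2(τ)=-132409/44032

y_0=-1 y_1=3 y_2=2 y_3=-4 y_4=-3
S(25/4) = -132409/44032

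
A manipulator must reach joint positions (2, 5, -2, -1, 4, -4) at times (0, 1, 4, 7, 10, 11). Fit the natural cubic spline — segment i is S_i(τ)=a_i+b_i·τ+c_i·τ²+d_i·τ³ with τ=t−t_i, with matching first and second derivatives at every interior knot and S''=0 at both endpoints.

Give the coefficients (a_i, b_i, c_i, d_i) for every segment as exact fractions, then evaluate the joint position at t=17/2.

  seg 0: a=2 b=1262/333 c=0 d=-263/333
  seg 1: a=5 b=473/333 c=-263/111 d=1117/2997
  seg 2: a=-2 b=-910/333 c=328/333 d=1/81
  seg 3: a=-1 b=1169/333 c=365/333 d=-1709/2997
  seg 4: a=4 b=-1768/333 c=-448/111 d=448/333
S(17/2) = 1423/296

Δ: Δ0=3, Δ1=-7/3, Δ2=1/3, Δ3=5/3, Δ4=-8
row 1: diag=8, rhs=-32; c'=3/8, d'=-4
row 2: denom=12−3·3/8=87/8; d'=(16−3·-4)/(87/8)=224/87
row 3: denom=12−3·8/29=324/29; d'=(8−3·224/87)/(324/29)=2/81
row 4: denom=8−3·29/108=259/36; d'=(-58−3·2/81)/(259/36)=-896/111
back: M4=-896/111
back: M3=2/81−29/108·-896/111=730/333
back: M2=224/87−8/29·730/333=656/333
back: M1=-4−3/8·656/333=-526/111
M: M0=0, M1=-526/111, M2=656/333, M3=730/333, M4=-896/111, M5=0
seg 0: a=2, c=M0/2=0, d=(M1−M0)/(6·1)=-263/333, b=Δ0−h0·(2M0+M1)/6=1262/333
seg 1: a=5, c=M1/2=-263/111, d=(M2−M1)/(6·3)=1117/2997, b=Δ1−h1·(2M1+M2)/6=473/333
seg 2: a=-2, c=M2/2=328/333, d=(M3−M2)/(6·3)=1/81, b=Δ2−h2·(2M2+M3)/6=-910/333
seg 3: a=-1, c=M3/2=365/333, d=(M4−M3)/(6·3)=-1709/2997, b=Δ3−h3·(2M3+M4)/6=1169/333
seg 4: a=4, c=M4/2=-448/111, d=(M5−M4)/(6·1)=448/333, b=Δ4−h4·(2M4+M5)/6=-1768/333
t_q=17/2 → seg 3, τ=3/2; S=-1+1169/333·τ+365/333·τ²+-1709/2997·τ³=1423/296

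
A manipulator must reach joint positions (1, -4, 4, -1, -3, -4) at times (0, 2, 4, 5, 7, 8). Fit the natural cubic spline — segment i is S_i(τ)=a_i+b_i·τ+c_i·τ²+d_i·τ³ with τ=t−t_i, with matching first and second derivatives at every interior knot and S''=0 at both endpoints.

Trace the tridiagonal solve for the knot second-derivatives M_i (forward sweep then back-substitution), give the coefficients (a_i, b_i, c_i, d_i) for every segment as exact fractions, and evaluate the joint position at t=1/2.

  seg 0: a=1 b=-3533/680 c=0 d=1833/2720
  seg 1: a=-4 b=983/340 c=5499/1360 d=-949/544
  seg 2: a=4 b=-1271/680 c=-546/85 d=2239/680
  seg 3: a=-1 b=-329/68 c=2349/680 d=-261/340
  seg 4: a=-3 b=-79/340 c=-783/680 d=261/680
S(1/2) = -6587/4352

Δ: Δ0=-5/2, Δ1=4, Δ2=-5, Δ3=-1, Δ4=-1
row 1: diag=8, rhs=39; c'=1/4, d'=39/8
row 2: denom=6−2·1/4=11/2; d'=(-54−2·39/8)/(11/2)=-255/22
row 3: denom=6−1·2/11=64/11; d'=(24−1·-255/22)/(64/11)=783/128
row 4: denom=6−2·11/32=85/16; d'=(0−2·783/128)/(85/16)=-783/340
back: M4=-783/340
back: M3=783/128−11/32·-783/340=2349/340
back: M2=-255/22−2/11·2349/340=-1092/85
back: M1=39/8−1/4·-1092/85=5499/680
M: M0=0, M1=5499/680, M2=-1092/85, M3=2349/340, M4=-783/340, M5=0
seg 0: a=1, c=M0/2=0, d=(M1−M0)/(6·2)=1833/2720, b=Δ0−h0·(2M0+M1)/6=-3533/680
seg 1: a=-4, c=M1/2=5499/1360, d=(M2−M1)/(6·2)=-949/544, b=Δ1−h1·(2M1+M2)/6=983/340
seg 2: a=4, c=M2/2=-546/85, d=(M3−M2)/(6·1)=2239/680, b=Δ2−h2·(2M2+M3)/6=-1271/680
seg 3: a=-1, c=M3/2=2349/680, d=(M4−M3)/(6·2)=-261/340, b=Δ3−h3·(2M3+M4)/6=-329/68
seg 4: a=-3, c=M4/2=-783/680, d=(M5−M4)/(6·1)=261/680, b=Δ4−h4·(2M4+M5)/6=-79/340
t_q=1/2 → seg 0, τ=1/2; S=1+-3533/680·τ+0·τ²+1833/2720·τ³=-6587/4352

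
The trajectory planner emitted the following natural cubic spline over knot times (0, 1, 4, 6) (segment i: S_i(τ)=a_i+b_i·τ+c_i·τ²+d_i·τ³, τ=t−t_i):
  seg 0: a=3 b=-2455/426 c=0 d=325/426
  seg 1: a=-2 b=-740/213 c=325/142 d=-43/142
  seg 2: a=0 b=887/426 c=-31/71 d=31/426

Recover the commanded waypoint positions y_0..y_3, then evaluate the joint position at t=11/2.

y_0=3 y_1=-2 y_2=0 y_3=3
S(11/2) = 2711/1136

y_0 = S_0(0) = a_0 = 3
y_1 = S_1(0) = a_1 = -2
y_2 = S_2(0) = a_2 = 0
y_3 = S_2(2) = 3
t_q=11/2 is in segment 2 (τ=3/2); S_2(τ)=2711/1136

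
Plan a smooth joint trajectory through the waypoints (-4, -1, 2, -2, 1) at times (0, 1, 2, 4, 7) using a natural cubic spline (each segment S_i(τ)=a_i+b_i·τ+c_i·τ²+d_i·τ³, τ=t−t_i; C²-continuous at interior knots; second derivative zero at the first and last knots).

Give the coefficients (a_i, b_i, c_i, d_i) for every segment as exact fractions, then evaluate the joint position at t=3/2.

  seg 0: a=-4 b=293/107 c=0 d=28/107
  seg 1: a=-1 b=377/107 c=84/107 d=-140/107
  seg 2: a=2 b=125/107 c=-336/107 d=333/428
  seg 3: a=-2 b=-220/107 c=327/214 d=-109/642
S(3/2) = 85/107

Δ: Δ0=3, Δ1=3, Δ2=-2, Δ3=1
row 1: diag=4, rhs=0; c'=1/4, d'=0
row 2: denom=6−1·1/4=23/4; d'=(-30−1·0)/(23/4)=-120/23
row 3: denom=10−2·8/23=214/23; d'=(18−2·-120/23)/(214/23)=327/107
back: M3=327/107
back: M2=-120/23−8/23·327/107=-672/107
back: M1=0−1/4·-672/107=168/107
M: M0=0, M1=168/107, M2=-672/107, M3=327/107, M4=0
seg 0: a=-4, c=M0/2=0, d=(M1−M0)/(6·1)=28/107, b=Δ0−h0·(2M0+M1)/6=293/107
seg 1: a=-1, c=M1/2=84/107, d=(M2−M1)/(6·1)=-140/107, b=Δ1−h1·(2M1+M2)/6=377/107
seg 2: a=2, c=M2/2=-336/107, d=(M3−M2)/(6·2)=333/428, b=Δ2−h2·(2M2+M3)/6=125/107
seg 3: a=-2, c=M3/2=327/214, d=(M4−M3)/(6·3)=-109/642, b=Δ3−h3·(2M3+M4)/6=-220/107
t_q=3/2 → seg 1, τ=1/2; S=-1+377/107·τ+84/107·τ²+-140/107·τ³=85/107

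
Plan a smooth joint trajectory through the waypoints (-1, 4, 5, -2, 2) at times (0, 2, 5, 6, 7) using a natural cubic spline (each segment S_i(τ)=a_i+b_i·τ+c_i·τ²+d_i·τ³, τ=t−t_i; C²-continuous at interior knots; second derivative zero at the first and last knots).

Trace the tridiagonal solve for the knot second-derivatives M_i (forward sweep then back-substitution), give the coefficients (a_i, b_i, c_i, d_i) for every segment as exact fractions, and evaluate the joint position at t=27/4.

Δ: Δ0=5/2, Δ1=1/3, Δ2=-7, Δ3=4
row 1: diag=10, rhs=-13; c'=3/10, d'=-13/10
row 2: denom=8−3·3/10=71/10; d'=(-44−3·-13/10)/(71/10)=-401/71
row 3: denom=4−1·10/71=274/71; d'=(66−1·-401/71)/(274/71)=5087/274
back: M3=5087/274
back: M2=-401/71−10/71·5087/274=-1132/137
back: M1=-13/10−3/10·-1132/137=323/274
M: M0=0, M1=323/274, M2=-1132/137, M3=5087/274, M4=0
seg 0: a=-1, c=M0/2=0, d=(M1−M0)/(6·2)=323/3288, b=Δ0−h0·(2M0+M1)/6=866/411
seg 1: a=4, c=M1/2=323/548, d=(M2−M1)/(6·3)=-2587/4932, b=Δ1−h1·(2M1+M2)/6=2701/822
seg 2: a=5, c=M2/2=-566/137, d=(M3−M2)/(6·1)=7351/1644, b=Δ2−h2·(2M2+M3)/6=-12067/1644
seg 3: a=-2, c=M3/2=5087/548, d=(M4−M3)/(6·1)=-5087/1644, b=Δ3−h3·(2M3+M4)/6=-1799/822
t_q=27/4 → seg 3, τ=3/4; S=-2+-1799/822·τ+5087/548·τ²+-5087/1644·τ³=9637/35072

  seg 0: a=-1 b=866/411 c=0 d=323/3288
  seg 1: a=4 b=2701/822 c=323/548 d=-2587/4932
  seg 2: a=5 b=-12067/1644 c=-566/137 d=7351/1644
  seg 3: a=-2 b=-1799/822 c=5087/548 d=-5087/1644
S(27/4) = 9637/35072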